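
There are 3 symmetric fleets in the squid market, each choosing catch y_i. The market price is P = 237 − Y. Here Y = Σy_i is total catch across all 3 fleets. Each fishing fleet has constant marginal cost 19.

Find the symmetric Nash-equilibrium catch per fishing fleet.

54.5

A representative fishing fleet's profit is π_i = y_i(237 − Y) − 19y_i, with Y = y_i + Σ_{j≠i} y_j.
First-order condition: 218 − 2y_i − Σ_{j≠i} y_j = 0.
In a symmetric equilibrium every fishing fleet chooses the same y, so Σ_{j≠i} y_j = 2y. The condition becomes 218 − 4y = 0, giving y = 218/4 = 54.5.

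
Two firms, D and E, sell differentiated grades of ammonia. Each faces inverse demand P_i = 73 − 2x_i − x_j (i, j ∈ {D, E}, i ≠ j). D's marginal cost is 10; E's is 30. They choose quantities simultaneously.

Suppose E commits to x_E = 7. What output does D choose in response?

14

Firm D's profit: π = x_D(73 − 2x_D − x_E) − 10x_D.
∂π/∂x_D = 63 − 4x_D − x_E = 0 ⇒ x_D = 15.75 − 0.25x_E.
At x_E = 7: x_D = 15.75 − 0.25·7 = 14.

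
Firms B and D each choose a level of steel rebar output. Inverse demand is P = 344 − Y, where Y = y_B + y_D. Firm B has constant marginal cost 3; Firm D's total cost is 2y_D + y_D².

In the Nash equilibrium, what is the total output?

Firm B's profit: π = y_B(344 − (y_B + y_D)) − 3y_B.
∂π/∂y_B = 341 − 2y_B − y_D = 0, so y_B = 170.5 − 0.5y_D.
For D: ∂π/∂y_D = 342 − 4y_D − y_B = 0 ⇒ y_D = 85.5 − 0.25y_B.
Solving the two reaction functions simultaneously: (1 − (−0.5)(−0.25))y_B = 170.5 − 0.5·85.5, so 0.875y_B = 127.75 and y_B = 146.
Then y_D = 85.5 − 0.25·146 = 49.
Total output: 146 + 49 = 195.

195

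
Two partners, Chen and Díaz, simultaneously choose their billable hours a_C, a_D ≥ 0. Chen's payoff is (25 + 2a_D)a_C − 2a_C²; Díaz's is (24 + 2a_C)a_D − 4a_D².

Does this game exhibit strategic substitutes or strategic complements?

Expanding Chen's payoff: 25a_C + 2a_Da_C − 2a_C².
∂π/∂a_C = 25 + 2a_D − 4a_C = 0, so a_C = 6.25 + 0.5a_D.
The best-response slope da_C/da_D = 0.5 > 0: the reaction function is upward-sloping, so the choices are strategic complements.

strategic complements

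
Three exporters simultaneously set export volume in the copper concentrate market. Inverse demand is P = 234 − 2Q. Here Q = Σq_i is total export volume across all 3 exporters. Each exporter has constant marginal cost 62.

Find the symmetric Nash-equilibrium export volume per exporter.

A representative exporter's profit is π_i = q_i(234 − 2Q) − 62q_i, with Q = q_i + Σ_{j≠i} q_j.
First-order condition: 172 − 4q_i − 2Σ_{j≠i} q_j = 0.
Imposing symmetry (q_j = q for all j) turns Σ_{j≠i} q_j into 2q, so 172 = 8q and q = 21.5.

21.5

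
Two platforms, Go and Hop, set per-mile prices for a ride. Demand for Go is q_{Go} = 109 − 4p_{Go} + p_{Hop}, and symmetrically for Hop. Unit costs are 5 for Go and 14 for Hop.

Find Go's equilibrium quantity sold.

Go's profit: π = (p_{Go} − 5)(109 − 4p_{Go} + p_{Hop}).
∂π/∂p_{Go} = 129 − 8p_{Go} + p_{Hop} = 0 ⇒ p_{Go} = 16.125 + 0.125p_{Hop}.
Similarly p_{Hop} = 20.625 + 0.125p_{Go}.
Substituting the second reaction function into the first: p_{Go} = 16.125 + 0.125(20.625 + 0.125p_{Go}), which gives (63/64)p_{Go} = 1197/64 ⇒ p_{Go} = 19.
Then p_{Hop} = 20.625 + 0.125·19 = 23.
q_{Go} = 109 − 4·19 + 23 = 56.

56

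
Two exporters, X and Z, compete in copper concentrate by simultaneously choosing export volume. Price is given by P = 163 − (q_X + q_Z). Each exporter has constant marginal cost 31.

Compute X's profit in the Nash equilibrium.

1936

Exporter X's profit: π = q_X(163 − (q_X + q_Z)) − 31q_X.
∂π/∂q_X = 132 − 2q_X − q_Z = 0, so q_X = 66 − 0.5q_Z.
By symmetry q_Z = q_X; substituting into the reaction function, 1.5q_X = 66 and q_X = 44.
Price P = 163 − 88 = 75.
X's profit: (75 − 31)·44 = 1936.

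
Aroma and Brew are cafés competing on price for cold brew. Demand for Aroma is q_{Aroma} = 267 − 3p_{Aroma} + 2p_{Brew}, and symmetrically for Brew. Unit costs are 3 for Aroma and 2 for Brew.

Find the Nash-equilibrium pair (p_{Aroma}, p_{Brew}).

68.8125, 68.4375

Aroma's profit: π = (p_{Aroma} − 3)(267 − 3p_{Aroma} + 2p_{Brew}).
∂π/∂p_{Aroma} = 276 − 6p_{Aroma} + 2p_{Brew} = 0 ⇒ p_{Aroma} = 46 + (1/3)p_{Brew}.
Similarly p_{Brew} = 45.5 + (1/3)p_{Aroma}.
Substituting the second reaction function into the first: p_{Aroma} = 46 + (1/3)(45.5 + (1/3)p_{Aroma}), which gives (8/9)p_{Aroma} = 367/6 ⇒ p_{Aroma} = 68.8125.
Then p_{Brew} = 45.5 + (1/3)·68.8125 = 68.4375.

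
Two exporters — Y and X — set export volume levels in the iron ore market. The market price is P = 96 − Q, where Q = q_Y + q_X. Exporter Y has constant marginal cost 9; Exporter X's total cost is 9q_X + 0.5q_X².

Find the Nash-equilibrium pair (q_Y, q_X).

Exporter Y's profit: π = q_Y(96 − (q_Y + q_X)) − 9q_Y.
∂π/∂q_Y = 87 − 2q_Y − q_X = 0, so q_Y = 43.5 − 0.5q_X.
For X: ∂π/∂q_X = 87 − 3q_X − q_Y = 0 ⇒ q_X = 29 − (1/3)q_Y.
Plugging q_X into Y's best response: q_Y = 43.5 − 0.5(29 − (1/3)q_Y) ⇒ (5/6)q_Y = 29, so q_Y = 34.8.
Then q_X = 29 − (1/3)·34.8 = 17.4.

34.8, 17.4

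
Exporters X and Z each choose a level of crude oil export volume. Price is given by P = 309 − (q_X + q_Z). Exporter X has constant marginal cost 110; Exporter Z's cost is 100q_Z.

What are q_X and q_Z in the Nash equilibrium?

63, 73

Exporter X's profit: π = q_X(309 − (q_X + q_Z)) − 110q_X.
∂π/∂q_X = 199 − 2q_X − q_Z = 0, so q_X = 99.5 − 0.5q_Z.
By the same steps for Z: q_Z = 104.5 − 0.5q_X.
Solving the two reaction functions simultaneously: (1 − (−0.5)(−0.5))q_X = 99.5 − 0.5·104.5, so 0.75q_X = 47.25 and q_X = 63.
Then q_Z = 104.5 − 0.5·63 = 73.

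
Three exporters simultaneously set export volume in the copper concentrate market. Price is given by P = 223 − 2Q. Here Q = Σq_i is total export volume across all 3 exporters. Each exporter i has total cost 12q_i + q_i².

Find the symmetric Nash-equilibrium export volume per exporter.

21.1

A representative exporter's profit is π_i = q_i(223 − 2Q) − 12q_i − q_i², with Q = q_i + Σ_{j≠i} q_j.
First-order condition: 211 − 6q_i − 2Σ_{j≠i} q_j = 0.
In a symmetric equilibrium every exporter chooses the same q, so Σ_{j≠i} q_j = 2q. The condition becomes 211 − 10q = 0, giving q = 211/10 = 21.1.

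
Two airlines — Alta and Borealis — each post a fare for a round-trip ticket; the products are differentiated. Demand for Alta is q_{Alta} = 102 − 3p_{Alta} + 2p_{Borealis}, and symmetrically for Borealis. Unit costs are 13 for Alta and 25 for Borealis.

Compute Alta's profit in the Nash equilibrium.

1800.75

Alta's profit: π = (p_{Alta} − 13)(102 − 3p_{Alta} + 2p_{Borealis}).
∂π/∂p_{Alta} = 141 − 6p_{Alta} + 2p_{Borealis} = 0 ⇒ p_{Alta} = 23.5 + (1/3)p_{Borealis}.
Similarly p_{Borealis} = 29.5 + (1/3)p_{Alta}.
Substituting the second reaction function into the first: p_{Alta} = 23.5 + (1/3)(29.5 + (1/3)p_{Alta}), which gives (8/9)p_{Alta} = 100/3 ⇒ p_{Alta} = 37.5.
Then p_{Borealis} = 29.5 + (1/3)·37.5 = 42.
q_{Alta} = 102 − 3·37.5 + 2·42 = 73.5.
Profit = (37.5 − 13)·73.5 = 1800.75.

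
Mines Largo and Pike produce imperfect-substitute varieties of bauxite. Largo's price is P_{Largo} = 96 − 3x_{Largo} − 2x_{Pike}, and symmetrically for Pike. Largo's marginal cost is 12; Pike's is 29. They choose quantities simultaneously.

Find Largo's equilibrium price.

46.6875

Mine Largo's profit: π = x_{Largo}(96 − 3x_{Largo} − 2x_{Pike}) − 12x_{Largo}.
∂π/∂x_{Largo} = 84 − 6x_{Largo} − 2x_{Pike} = 0 ⇒ x_{Largo} = 14 − (1/3)x_{Pike}.
Similarly x_{Pike} = 67/6 − (1/3)x_{Largo}.
Substituting the second reaction function into the first: x_{Largo} = 14 − (1/3)(67/6 − (1/3)x_{Largo}), which gives (8/9)x_{Largo} = 185/18 ⇒ x_{Largo} = 11.5625.
Then x_{Pike} = 67/6 − (1/3)·11.5625 = 7.3125.
P_{Largo} = 96 − 3·11.5625 − 2·7.3125 = 46.6875.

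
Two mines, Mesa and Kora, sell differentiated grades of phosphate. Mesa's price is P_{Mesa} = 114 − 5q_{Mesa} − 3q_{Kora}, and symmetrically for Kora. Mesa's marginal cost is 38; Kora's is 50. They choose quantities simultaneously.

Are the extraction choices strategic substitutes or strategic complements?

strategic substitutes

Mine Mesa's profit: π = q_{Mesa}(114 − 5q_{Mesa} − 3q_{Kora}) − 38q_{Mesa}.
∂π/∂q_{Mesa} = 76 − 10q_{Mesa} − 3q_{Kora} = 0 ⇒ q_{Mesa} = 7.6 − 0.3q_{Kora}.
The best-response slope dq_{Mesa}/dq_{Kora} = −0.3 < 0: the reaction function is downward-sloping, so the choices are strategic substitutes.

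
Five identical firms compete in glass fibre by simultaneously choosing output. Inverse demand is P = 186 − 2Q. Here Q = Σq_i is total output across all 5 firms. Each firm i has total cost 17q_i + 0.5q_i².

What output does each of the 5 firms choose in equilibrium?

A representative firm's profit is π_i = q_i(186 − 2Q) − 17q_i − 0.5q_i², with Q = q_i + Σ_{j≠i} q_j.
First-order condition: 169 − 5q_i − 2Σ_{j≠i} q_j = 0.
In a symmetric equilibrium every firm chooses the same q, so Σ_{j≠i} q_j = 4q. The condition becomes 169 − 13q = 0, giving q = 169/13 = 13.

13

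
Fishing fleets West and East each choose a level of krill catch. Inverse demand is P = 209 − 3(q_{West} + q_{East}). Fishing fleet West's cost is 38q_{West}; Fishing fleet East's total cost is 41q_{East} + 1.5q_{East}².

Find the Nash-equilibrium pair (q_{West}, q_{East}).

Fishing fleet West's profit: π = q_{West}(209 − 3(q_{West} + q_{East})) − 38q_{West}.
∂π/∂q_{West} = 171 − 6q_{West} − 3q_{East} = 0, so q_{West} = 28.5 − 0.5q_{East}.
For East: ∂π/∂q_{East} = 168 − 9q_{East} − 3q_{West} = 0 ⇒ q_{East} = 56/3 − (1/3)q_{West}.
Substituting the second reaction function into the first: q_{West} = 28.5 − 0.5(56/3 − (1/3)q_{West}), which gives (5/6)q_{West} = 115/6 ⇒ q_{West} = 23.
Then q_{East} = 56/3 − (1/3)·23 = 11.

23, 11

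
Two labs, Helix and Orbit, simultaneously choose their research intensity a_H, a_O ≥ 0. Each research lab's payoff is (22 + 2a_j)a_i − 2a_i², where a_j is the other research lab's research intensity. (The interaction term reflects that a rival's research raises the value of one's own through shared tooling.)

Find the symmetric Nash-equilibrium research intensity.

11

Helix's payoff is (22 + 2a_O)a_H − 2a_H².
∂π/∂a_H = 22 + 2a_O − 4a_H = 0, so a_H = 5.5 + 0.5a_O.
By symmetry a_O = a_H; substituting into the reaction function, 0.5a_H = 5.5 and a_H = 11.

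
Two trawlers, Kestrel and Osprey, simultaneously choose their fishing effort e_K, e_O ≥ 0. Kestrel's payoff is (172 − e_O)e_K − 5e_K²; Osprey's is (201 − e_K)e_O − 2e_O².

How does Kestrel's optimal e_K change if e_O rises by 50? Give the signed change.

Expanding Kestrel's payoff: 172e_K − e_Oe_K − 5e_K².
∂π/∂e_K = 172 − e_O − 10e_K = 0, so e_K = 17.2 − 0.1e_O.
The reaction-function slope is −0.1, so a 50-unit rise in e_O moves e_K by −0.1 × 50 = −5. Kestrel's best response falls — the actions are strategic substitutes.

-5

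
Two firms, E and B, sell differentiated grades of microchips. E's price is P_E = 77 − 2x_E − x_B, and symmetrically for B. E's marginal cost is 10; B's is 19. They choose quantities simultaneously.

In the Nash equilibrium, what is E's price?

Firm E's profit: π = x_E(77 − 2x_E − x_B) − 10x_E.
∂π/∂x_E = 67 − 4x_E − x_B = 0 ⇒ x_E = 16.75 − 0.25x_B.
Similarly x_B = 14.5 − 0.25x_E.
Solving the two reaction functions simultaneously: (1 − (−0.25)(−0.25))x_E = 16.75 − 0.25·14.5, so 0.9375x_E = 13.125 and x_E = 14.
Then x_B = 14.5 − 0.25·14 = 11.
P_E = 77 − 2·14 − 11 = 38.

38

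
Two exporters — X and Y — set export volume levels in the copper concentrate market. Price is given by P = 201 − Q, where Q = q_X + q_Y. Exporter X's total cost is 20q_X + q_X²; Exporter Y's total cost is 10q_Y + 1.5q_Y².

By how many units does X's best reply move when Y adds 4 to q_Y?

Exporter X's profit: π = q_X(201 − (q_X + q_Y)) − 20q_X − q_X².
∂π/∂q_X = 181 − 4q_X − q_Y = 0, so q_X = 45.25 − 0.25q_Y.
The reaction-function slope is −0.25, so a 4-unit rise in q_Y moves q_X by −0.25 × 4 = −1. X's best response falls — the actions are strategic substitutes.

-1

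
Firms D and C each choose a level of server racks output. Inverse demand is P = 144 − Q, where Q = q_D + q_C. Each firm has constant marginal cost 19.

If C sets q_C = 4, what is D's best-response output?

60.5

Firm D's profit: π = q_D(144 − (q_D + q_C)) − 19q_D.
∂π/∂q_D = 125 − 2q_D − q_C = 0, so q_D = 62.5 − 0.5q_C.
At q_C = 4: q_D = 62.5 − 0.5·4 = 60.5.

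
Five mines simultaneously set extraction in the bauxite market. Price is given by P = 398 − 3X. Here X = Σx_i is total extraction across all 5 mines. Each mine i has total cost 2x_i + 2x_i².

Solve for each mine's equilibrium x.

A representative mine's profit is π_i = x_i(398 − 3X) − 2x_i − 2x_i², with X = x_i + Σ_{j≠i} x_j.
First-order condition: 396 − 10x_i − 3Σ_{j≠i} x_j = 0.
Imposing symmetry (x_j = x for all j) turns Σ_{j≠i} x_j into 4x, so 396 = 22x and x = 18.

18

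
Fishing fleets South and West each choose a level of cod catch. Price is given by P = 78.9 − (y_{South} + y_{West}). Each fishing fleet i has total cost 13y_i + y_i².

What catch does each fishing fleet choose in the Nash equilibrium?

Fishing fleet South's profit: π = y_{South}(78.9 − (y_{South} + y_{West})) − 13y_{South} − y_{South}².
∂π/∂y_{South} = 65.9 − 4y_{South} − y_{West} = 0, so y_{South} = 16.475 − 0.25y_{West}.
Setting y_{South} = y_{West} in the reaction function: y_{South} = 16.475 − 0.25y_{South}, so y_{South} = 16.475 / 1.25 = 13.18.

13.18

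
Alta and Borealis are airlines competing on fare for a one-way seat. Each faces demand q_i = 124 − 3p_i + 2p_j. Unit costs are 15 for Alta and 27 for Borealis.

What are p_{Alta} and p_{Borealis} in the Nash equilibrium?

44.5, 49

Alta's profit: π = (p_{Alta} − 15)(124 − 3p_{Alta} + 2p_{Borealis}).
∂π/∂p_{Alta} = 169 − 6p_{Alta} + 2p_{Borealis} = 0 ⇒ p_{Alta} = 169/6 + (1/3)p_{Borealis}.
Similarly p_{Borealis} = 205/6 + (1/3)p_{Alta}.
Substituting the second reaction function into the first: p_{Alta} = 169/6 + (1/3)(205/6 + (1/3)p_{Alta}), which gives (8/9)p_{Alta} = 356/9 ⇒ p_{Alta} = 44.5.
Then p_{Borealis} = 205/6 + (1/3)·44.5 = 49.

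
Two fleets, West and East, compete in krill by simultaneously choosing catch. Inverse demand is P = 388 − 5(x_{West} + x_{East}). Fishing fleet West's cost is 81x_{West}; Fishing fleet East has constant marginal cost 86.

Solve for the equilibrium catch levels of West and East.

20.8, 19.8

Fishing fleet West's profit: π = x_{West}(388 − 5(x_{West} + x_{East})) − 81x_{West}.
∂π/∂x_{West} = 307 − 10x_{West} − 5x_{East} = 0, so x_{West} = 30.7 − 0.5x_{East}.
By the same steps for East: x_{East} = 30.2 − 0.5x_{West}.
Plugging x_{East} into West's best response: x_{West} = 30.7 − 0.5(30.2 − 0.5x_{West}) ⇒ 0.75x_{West} = 15.6, so x_{West} = 20.8.
Then x_{East} = 30.2 − 0.5·20.8 = 19.8.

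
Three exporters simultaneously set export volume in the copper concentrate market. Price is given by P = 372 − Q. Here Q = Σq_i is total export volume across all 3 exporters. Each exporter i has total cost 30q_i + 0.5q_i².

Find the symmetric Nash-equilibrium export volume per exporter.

68.4

A representative exporter's profit is π_i = q_i(372 − Q) − 30q_i − 0.5q_i², with Q = q_i + Σ_{j≠i} q_j.
First-order condition: 342 − 3q_i − Σ_{j≠i} q_j = 0.
Imposing symmetry (q_j = q for all j) turns Σ_{j≠i} q_j into 2q, so 342 = 5q and q = 68.4.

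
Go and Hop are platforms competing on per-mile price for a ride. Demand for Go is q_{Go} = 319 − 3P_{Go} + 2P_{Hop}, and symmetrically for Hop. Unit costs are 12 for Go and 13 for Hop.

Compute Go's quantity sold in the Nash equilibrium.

230.8125

Go's profit: π = (P_{Go} − 12)(319 − 3P_{Go} + 2P_{Hop}).
∂π/∂P_{Go} = 355 − 6P_{Go} + 2P_{Hop} = 0 ⇒ P_{Go} = 355/6 + (1/3)P_{Hop}.
Similarly P_{Hop} = 179/3 + (1/3)P_{Go}.
Plugging P_{Hop} into Go's best response: P_{Go} = 355/6 + (1/3)(179/3 + (1/3)P_{Go}) ⇒ (8/9)P_{Go} = 1423/18, so P_{Go} = 88.9375.
Then P_{Hop} = 179/3 + (1/3)·88.9375 = 89.3125.
q_{Go} = 319 − 3·88.9375 + 2·89.3125 = 230.8125.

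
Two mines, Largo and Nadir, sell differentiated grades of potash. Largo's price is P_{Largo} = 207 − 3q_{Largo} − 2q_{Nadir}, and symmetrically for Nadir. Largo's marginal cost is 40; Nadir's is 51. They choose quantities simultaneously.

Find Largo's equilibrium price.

104.6875

Mine Largo's profit: π = q_{Largo}(207 − 3q_{Largo} − 2q_{Nadir}) − 40q_{Largo}.
∂π/∂q_{Largo} = 167 − 6q_{Largo} − 2q_{Nadir} = 0 ⇒ q_{Largo} = 167/6 − (1/3)q_{Nadir}.
Similarly q_{Nadir} = 26 − (1/3)q_{Largo}.
Substituting the second reaction function into the first: q_{Largo} = 167/6 − (1/3)(26 − (1/3)q_{Largo}), which gives (8/9)q_{Largo} = 115/6 ⇒ q_{Largo} = 21.5625.
Then q_{Nadir} = 26 − (1/3)·21.5625 = 18.8125.
P_{Largo} = 207 − 3·21.5625 − 2·18.8125 = 104.6875.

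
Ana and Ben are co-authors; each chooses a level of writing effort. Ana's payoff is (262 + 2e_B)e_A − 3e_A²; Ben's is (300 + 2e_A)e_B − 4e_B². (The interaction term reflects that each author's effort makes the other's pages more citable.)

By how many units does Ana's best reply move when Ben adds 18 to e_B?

Expanding Ana's payoff: 262e_A + 2e_Be_A − 3e_A².
∂π/∂e_A = 262 + 2e_B − 6e_A = 0, so e_A = 131/3 + (1/3)e_B.
The reaction-function slope is 1/3, so an 18-unit rise in e_B moves e_A by 1/3 × 18 = 6. Ana's best response rises — the actions are strategic complements.

6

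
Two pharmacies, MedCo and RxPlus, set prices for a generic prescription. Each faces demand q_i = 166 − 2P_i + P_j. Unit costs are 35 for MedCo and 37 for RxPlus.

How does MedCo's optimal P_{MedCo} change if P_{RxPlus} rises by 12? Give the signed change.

MedCo's profit: π = (P_{MedCo} − 35)(166 − 2P_{MedCo} + P_{RxPlus}).
∂π/∂P_{MedCo} = 236 − 4P_{MedCo} + P_{RxPlus} = 0 ⇒ P_{MedCo} = 59 + 0.25P_{RxPlus}.
The reaction-function slope is 0.25, so a 12-unit rise in P_{RxPlus} moves P_{MedCo} by 0.25 × 12 = 3. MedCo's best response rises — the actions are strategic complements.

3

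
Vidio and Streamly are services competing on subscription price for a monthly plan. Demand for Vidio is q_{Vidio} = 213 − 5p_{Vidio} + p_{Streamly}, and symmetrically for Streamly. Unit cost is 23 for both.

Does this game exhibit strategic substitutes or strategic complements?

Vidio's profit: π = (p_{Vidio} − 23)(213 − 5p_{Vidio} + p_{Streamly}).
∂π/∂p_{Vidio} = 328 − 10p_{Vidio} + p_{Streamly} = 0 ⇒ p_{Vidio} = 32.8 + 0.1p_{Streamly}.
The best-response slope dp_{Vidio}/dp_{Streamly} = 0.1 > 0: the reaction function is upward-sloping, so the choices are strategic complements.

strategic complements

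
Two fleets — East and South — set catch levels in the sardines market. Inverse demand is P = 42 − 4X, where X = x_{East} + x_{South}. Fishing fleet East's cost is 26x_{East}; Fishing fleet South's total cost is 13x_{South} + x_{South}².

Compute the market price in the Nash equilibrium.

Fishing fleet East's profit: π = x_{East}(42 − 4(x_{East} + x_{South})) − 26x_{East}.
∂π/∂x_{East} = 16 − 8x_{East} − 4x_{South} = 0, so x_{East} = 2 − 0.5x_{South}.
For South: ∂π/∂x_{South} = 29 − 10x_{South} − 4x_{East} = 0 ⇒ x_{South} = 2.9 − 0.4x_{East}.
Plugging x_{South} into East's best response: x_{East} = 2 − 0.5(2.9 − 0.4x_{East}) ⇒ 0.8x_{East} = 0.55, so x_{East} = 0.6875.
Then x_{South} = 2.9 − 0.4·0.6875 = 2.625.
Equilibrium price: P = 42 − 4·3.3125 = 28.75.

28.75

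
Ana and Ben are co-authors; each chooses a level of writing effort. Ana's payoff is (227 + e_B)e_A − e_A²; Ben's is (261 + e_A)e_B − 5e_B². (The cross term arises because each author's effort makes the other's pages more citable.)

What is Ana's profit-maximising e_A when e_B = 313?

270

Expanding Ana's payoff: 227e_A + e_Be_A − e_A².
∂π/∂e_A = 227 + e_B − 2e_A = 0, so e_A = 113.5 + 0.5e_B.
At e_B = 313: e_A = 113.5 + 0.5·313 = 270.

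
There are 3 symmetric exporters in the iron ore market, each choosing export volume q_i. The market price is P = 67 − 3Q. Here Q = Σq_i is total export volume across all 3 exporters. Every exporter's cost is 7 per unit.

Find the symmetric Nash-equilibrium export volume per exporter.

A representative exporter's profit is π_i = q_i(67 − 3Q) − 7q_i, with Q = q_i + Σ_{j≠i} q_j.
First-order condition: 60 − 6q_i − 3Σ_{j≠i} q_j = 0.
In a symmetric equilibrium every exporter chooses the same q, so Σ_{j≠i} q_j = 2q. The condition becomes 60 − 12q = 0, giving q = 60/12 = 5.

5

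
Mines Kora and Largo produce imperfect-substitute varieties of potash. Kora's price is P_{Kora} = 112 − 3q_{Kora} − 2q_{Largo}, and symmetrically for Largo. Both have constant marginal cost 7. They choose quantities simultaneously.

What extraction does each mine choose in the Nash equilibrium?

Mine Kora's profit: π = q_{Kora}(112 − 3q_{Kora} − 2q_{Largo}) − 7q_{Kora}.
∂π/∂q_{Kora} = 105 − 6q_{Kora} − 2q_{Largo} = 0 ⇒ q_{Kora} = 17.5 − (1/3)q_{Largo}.
By symmetry q_{Largo} = q_{Kora}; substituting into the reaction function, (4/3)q_{Kora} = 17.5 and q_{Kora} = 13.125.

13.125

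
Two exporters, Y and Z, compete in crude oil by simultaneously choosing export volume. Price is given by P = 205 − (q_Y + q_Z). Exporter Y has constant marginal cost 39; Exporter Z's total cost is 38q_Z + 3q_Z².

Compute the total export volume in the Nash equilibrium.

Exporter Y's profit: π = q_Y(205 − (q_Y + q_Z)) − 39q_Y.
∂π/∂q_Y = 166 − 2q_Y − q_Z = 0, so q_Y = 83 − 0.5q_Z.
For Z: ∂π/∂q_Z = 167 − 8q_Z − q_Y = 0 ⇒ q_Z = 20.875 − 0.125q_Y.
Substituting the second reaction function into the first: q_Y = 83 − 0.5(20.875 − 0.125q_Y), which gives 0.9375q_Y = 72.5625 ⇒ q_Y = 77.4.
Then q_Z = 20.875 − 0.125·77.4 = 11.2.
Total export volume: 77.4 + 11.2 = 88.6.

88.6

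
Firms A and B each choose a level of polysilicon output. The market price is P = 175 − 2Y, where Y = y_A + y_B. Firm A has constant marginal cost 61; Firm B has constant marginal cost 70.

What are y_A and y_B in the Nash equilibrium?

20.5, 16

Firm A's profit: π = y_A(175 − 2(y_A + y_B)) − 61y_A.
∂π/∂y_A = 114 − 4y_A − 2y_B = 0, so y_A = 28.5 − 0.5y_B.
By the same steps for B: y_B = 26.25 − 0.5y_A.
Plugging y_B into A's best response: y_A = 28.5 − 0.5(26.25 − 0.5y_A) ⇒ 0.75y_A = 15.375, so y_A = 20.5.
Then y_B = 26.25 − 0.5·20.5 = 16.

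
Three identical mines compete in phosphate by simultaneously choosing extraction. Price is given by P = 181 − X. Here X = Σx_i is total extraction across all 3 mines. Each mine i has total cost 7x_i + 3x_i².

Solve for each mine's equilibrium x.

17.4

A representative mine's profit is π_i = x_i(181 − X) − 7x_i − 3x_i², with X = x_i + Σ_{j≠i} x_j.
First-order condition: 174 − 8x_i − Σ_{j≠i} x_j = 0.
In a symmetric equilibrium every mine chooses the same x, so Σ_{j≠i} x_j = 2x. The condition becomes 174 − 10x = 0, giving x = 174/10 = 17.4.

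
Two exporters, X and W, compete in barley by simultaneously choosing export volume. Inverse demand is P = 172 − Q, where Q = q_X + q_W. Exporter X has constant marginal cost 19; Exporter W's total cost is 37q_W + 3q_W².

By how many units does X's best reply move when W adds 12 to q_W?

-6

Exporter X's profit: π = q_X(172 − (q_X + q_W)) − 19q_X.
∂π/∂q_X = 153 − 2q_X − q_W = 0, so q_X = 76.5 − 0.5q_W.
The reaction-function slope is −0.5, so a 12-unit rise in q_W moves q_X by −0.5 × 12 = −6. X's best response falls — the actions are strategic substitutes.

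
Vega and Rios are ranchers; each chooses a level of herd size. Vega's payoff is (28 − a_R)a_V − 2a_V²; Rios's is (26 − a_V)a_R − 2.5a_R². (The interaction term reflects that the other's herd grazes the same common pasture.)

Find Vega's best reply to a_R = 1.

6.75

Expanding Vega's payoff: 28a_V − a_Ra_V − 2a_V².
∂π/∂a_V = 28 − a_R − 4a_V = 0, so a_V = 7 − 0.25a_R.
At a_R = 1: a_V = 7 − 0.25·1 = 6.75.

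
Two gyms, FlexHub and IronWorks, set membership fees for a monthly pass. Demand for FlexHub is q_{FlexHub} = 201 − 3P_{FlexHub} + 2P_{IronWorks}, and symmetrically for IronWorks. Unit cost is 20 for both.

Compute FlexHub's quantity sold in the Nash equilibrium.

FlexHub's profit: π = (P_{FlexHub} − 20)(201 − 3P_{FlexHub} + 2P_{IronWorks}).
∂π/∂P_{FlexHub} = 261 − 6P_{FlexHub} + 2P_{IronWorks} = 0 ⇒ P_{FlexHub} = 43.5 + (1/3)P_{IronWorks}.
Setting P_{FlexHub} = P_{IronWorks} in the reaction function: P_{FlexHub} = 43.5 + (1/3)P_{FlexHub}, so P_{FlexHub} = 43.5 / (2/3) = 65.25.
q_{FlexHub} = 201 − 3·65.25 + 2·65.25 = 135.75.

135.75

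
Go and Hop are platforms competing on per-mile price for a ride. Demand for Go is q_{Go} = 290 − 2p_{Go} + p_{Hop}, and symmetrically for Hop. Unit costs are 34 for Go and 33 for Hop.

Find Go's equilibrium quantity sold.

170.4

Go's profit: π = (p_{Go} − 34)(290 − 2p_{Go} + p_{Hop}).
∂π/∂p_{Go} = 358 − 4p_{Go} + p_{Hop} = 0 ⇒ p_{Go} = 89.5 + 0.25p_{Hop}.
Similarly p_{Hop} = 89 + 0.25p_{Go}.
Plugging p_{Hop} into Go's best response: p_{Go} = 89.5 + 0.25(89 + 0.25p_{Go}) ⇒ 0.9375p_{Go} = 111.75, so p_{Go} = 119.2.
Then p_{Hop} = 89 + 0.25·119.2 = 118.8.
q_{Go} = 290 − 2·119.2 + 118.8 = 170.4.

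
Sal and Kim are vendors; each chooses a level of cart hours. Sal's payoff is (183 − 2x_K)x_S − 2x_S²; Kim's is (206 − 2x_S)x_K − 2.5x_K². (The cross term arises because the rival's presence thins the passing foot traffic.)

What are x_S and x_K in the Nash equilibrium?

Expanding Sal's payoff: 183x_S − 2x_Kx_S − 2x_S².
∂π/∂x_S = 183 − 2x_K − 4x_S = 0, so x_S = 45.75 − 0.5x_K.
Likewise for Kim: x_K = 41.2 − 0.4x_S.
Substituting the second reaction function into the first: x_S = 45.75 − 0.5(41.2 − 0.4x_S), which gives 0.8x_S = 25.15 ⇒ x_S = 31.4375.
Then x_K = 41.2 − 0.4·31.4375 = 28.625.

31.4375, 28.625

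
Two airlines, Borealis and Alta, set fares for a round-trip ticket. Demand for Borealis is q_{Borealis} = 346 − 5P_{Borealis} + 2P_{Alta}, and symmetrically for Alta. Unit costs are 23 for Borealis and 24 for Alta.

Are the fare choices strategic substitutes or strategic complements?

strategic complements

Borealis's profit: π = (P_{Borealis} − 23)(346 − 5P_{Borealis} + 2P_{Alta}).
∂π/∂P_{Borealis} = 461 − 10P_{Borealis} + 2P_{Alta} = 0 ⇒ P_{Borealis} = 46.1 + 0.2P_{Alta}.
The best-response slope dP_{Borealis}/dP_{Alta} = 0.2 > 0: the reaction function is upward-sloping, so the choices are strategic complements.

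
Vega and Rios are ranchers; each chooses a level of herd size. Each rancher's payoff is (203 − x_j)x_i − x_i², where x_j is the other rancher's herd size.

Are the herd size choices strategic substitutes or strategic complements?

Vega's payoff is (203 − x_R)x_V − x_V².
∂π/∂x_V = 203 − x_R − 2x_V = 0, so x_V = 101.5 − 0.5x_R.
The best-response slope dx_V/dx_R = −0.5 < 0: the reaction function is downward-sloping, so the choices are strategic substitutes.

strategic substitutes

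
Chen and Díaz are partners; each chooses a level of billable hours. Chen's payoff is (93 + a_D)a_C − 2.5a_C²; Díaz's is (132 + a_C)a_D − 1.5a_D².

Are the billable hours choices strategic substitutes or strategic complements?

Expanding Chen's payoff: 93a_C + a_Da_C − 2.5a_C².
∂π/∂a_C = 93 + a_D − 5a_C = 0, so a_C = 18.6 + 0.2a_D.
The best-response slope da_C/da_D = 0.2 > 0: the reaction function is upward-sloping, so the choices are strategic complements.

strategic complements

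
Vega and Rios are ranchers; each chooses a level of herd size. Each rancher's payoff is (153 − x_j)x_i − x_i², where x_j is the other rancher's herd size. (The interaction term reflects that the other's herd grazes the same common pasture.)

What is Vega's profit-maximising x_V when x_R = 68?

42.5

Vega's payoff is (153 − x_R)x_V − x_V².
∂π/∂x_V = 153 − x_R − 2x_V = 0, so x_V = 76.5 − 0.5x_R.
At x_R = 68: x_V = 76.5 − 0.5·68 = 42.5.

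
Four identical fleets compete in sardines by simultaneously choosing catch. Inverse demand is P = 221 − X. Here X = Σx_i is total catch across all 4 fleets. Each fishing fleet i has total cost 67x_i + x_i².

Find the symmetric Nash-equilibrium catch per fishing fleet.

22

A representative fishing fleet's profit is π_i = x_i(221 − X) − 67x_i − x_i², with X = x_i + Σ_{j≠i} x_j.
First-order condition: 154 − 4x_i − Σ_{j≠i} x_j = 0.
In a symmetric equilibrium every fishing fleet chooses the same x, so Σ_{j≠i} x_j = 3x. The condition becomes 154 − 7x = 0, giving x = 154/7 = 22.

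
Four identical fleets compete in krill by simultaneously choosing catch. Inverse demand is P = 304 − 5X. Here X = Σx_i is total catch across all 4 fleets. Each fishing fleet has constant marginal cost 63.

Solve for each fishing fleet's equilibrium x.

9.64

A representative fishing fleet's profit is π_i = x_i(304 − 5X) − 63x_i, with X = x_i + Σ_{j≠i} x_j.
First-order condition: 241 − 10x_i − 5Σ_{j≠i} x_j = 0.
In a symmetric equilibrium every fishing fleet chooses the same x, so Σ_{j≠i} x_j = 3x. The condition becomes 241 − 25x = 0, giving x = 241/25 = 9.64.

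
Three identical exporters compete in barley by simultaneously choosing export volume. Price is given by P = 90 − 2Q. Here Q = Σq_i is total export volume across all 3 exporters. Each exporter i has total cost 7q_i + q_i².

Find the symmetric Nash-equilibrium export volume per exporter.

8.3

A representative exporter's profit is π_i = q_i(90 − 2Q) − 7q_i − q_i², with Q = q_i + Σ_{j≠i} q_j.
First-order condition: 83 − 6q_i − 2Σ_{j≠i} q_j = 0.
In a symmetric equilibrium every exporter chooses the same q, so Σ_{j≠i} q_j = 2q. The condition becomes 83 − 10q = 0, giving q = 83/10 = 8.3.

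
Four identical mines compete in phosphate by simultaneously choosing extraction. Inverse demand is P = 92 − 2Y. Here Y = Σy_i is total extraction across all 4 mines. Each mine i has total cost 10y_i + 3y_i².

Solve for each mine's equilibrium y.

5.125

A representative mine's profit is π_i = y_i(92 − 2Y) − 10y_i − 3y_i², with Y = y_i + Σ_{j≠i} y_j.
First-order condition: 82 − 10y_i − 2Σ_{j≠i} y_j = 0.
With identical mines, set every y_j = y: then 82 − 10y − 6y = 0, i.e. y = 82/16 = 5.125.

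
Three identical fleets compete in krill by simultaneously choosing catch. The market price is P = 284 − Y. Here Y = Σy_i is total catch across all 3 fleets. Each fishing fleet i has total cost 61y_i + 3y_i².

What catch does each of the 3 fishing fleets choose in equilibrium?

22.3

A representative fishing fleet's profit is π_i = y_i(284 − Y) − 61y_i − 3y_i², with Y = y_i + Σ_{j≠i} y_j.
First-order condition: 223 − 8y_i − Σ_{j≠i} y_j = 0.
Imposing symmetry (y_j = y for all j) turns Σ_{j≠i} y_j into 2y, so 223 = 10y and y = 22.3.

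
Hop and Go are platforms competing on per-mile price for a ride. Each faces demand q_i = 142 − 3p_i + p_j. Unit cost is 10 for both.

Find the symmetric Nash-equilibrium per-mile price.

34.4

Hop's profit: π = (p_{Hop} − 10)(142 − 3p_{Hop} + p_{Go}).
∂π/∂p_{Hop} = 172 − 6p_{Hop} + p_{Go} = 0 ⇒ p_{Hop} = 86/3 + (1/6)p_{Go}.
By symmetry p_{Go} = p_{Hop}; substituting into the reaction function, (5/6)p_{Hop} = 86/3 and p_{Hop} = 34.4.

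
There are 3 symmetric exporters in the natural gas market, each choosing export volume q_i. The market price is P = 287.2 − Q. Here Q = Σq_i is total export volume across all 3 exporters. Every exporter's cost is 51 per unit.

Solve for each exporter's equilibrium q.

A representative exporter's profit is π_i = q_i(287.2 − Q) − 51q_i, with Q = q_i + Σ_{j≠i} q_j.
First-order condition: 236.2 − 2q_i − Σ_{j≠i} q_j = 0.
Imposing symmetry (q_j = q for all j) turns Σ_{j≠i} q_j into 2q, so 236.2 = 4q and q = 59.05.

59.05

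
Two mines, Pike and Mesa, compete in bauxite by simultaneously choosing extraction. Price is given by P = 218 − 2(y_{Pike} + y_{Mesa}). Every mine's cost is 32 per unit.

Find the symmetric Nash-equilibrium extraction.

Mine Pike's profit: π = y_{Pike}(218 − 2(y_{Pike} + y_{Mesa})) − 32y_{Pike}.
∂π/∂y_{Pike} = 186 − 4y_{Pike} − 2y_{Mesa} = 0, so y_{Pike} = 46.5 − 0.5y_{Mesa}.
The game is symmetric, so in equilibrium y_{Mesa} = y_{Pike}: the reaction function gives 1.5y_{Pike} = 46.5, hence y_{Pike} = 31.

31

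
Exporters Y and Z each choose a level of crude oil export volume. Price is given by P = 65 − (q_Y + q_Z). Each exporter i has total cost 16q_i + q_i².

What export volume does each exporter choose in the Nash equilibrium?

Exporter Y's profit: π = q_Y(65 − (q_Y + q_Z)) − 16q_Y − q_Y².
∂π/∂q_Y = 49 − 4q_Y − q_Z = 0, so q_Y = 12.25 − 0.25q_Z.
Setting q_Y = q_Z in the reaction function: q_Y = 12.25 − 0.25q_Y, so q_Y = 12.25 / 1.25 = 9.8.

9.8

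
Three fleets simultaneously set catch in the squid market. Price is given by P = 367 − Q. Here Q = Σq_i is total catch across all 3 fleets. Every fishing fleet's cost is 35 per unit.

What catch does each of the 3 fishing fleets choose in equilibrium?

A representative fishing fleet's profit is π_i = q_i(367 − Q) − 35q_i, with Q = q_i + Σ_{j≠i} q_j.
First-order condition: 332 − 2q_i − Σ_{j≠i} q_j = 0.
With identical fishing fleets, set every q_j = q: then 332 − 2q − 2q = 0, i.e. q = 332/4 = 83.

83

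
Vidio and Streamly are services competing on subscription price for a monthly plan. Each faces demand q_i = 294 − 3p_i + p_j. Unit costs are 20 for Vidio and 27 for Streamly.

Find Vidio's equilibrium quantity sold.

Vidio's profit: π = (p_{Vidio} − 20)(294 − 3p_{Vidio} + p_{Streamly}).
∂π/∂p_{Vidio} = 354 − 6p_{Vidio} + p_{Streamly} = 0 ⇒ p_{Vidio} = 59 + (1/6)p_{Streamly}.
Similarly p_{Streamly} = 62.5 + (1/6)p_{Vidio}.
Plugging p_{Streamly} into Vidio's best response: p_{Vidio} = 59 + (1/6)(62.5 + (1/6)p_{Vidio}) ⇒ (35/36)p_{Vidio} = 833/12, so p_{Vidio} = 71.4.
Then p_{Streamly} = 62.5 + (1/6)·71.4 = 74.4.
q_{Vidio} = 294 − 3·71.4 + 74.4 = 154.2.

154.2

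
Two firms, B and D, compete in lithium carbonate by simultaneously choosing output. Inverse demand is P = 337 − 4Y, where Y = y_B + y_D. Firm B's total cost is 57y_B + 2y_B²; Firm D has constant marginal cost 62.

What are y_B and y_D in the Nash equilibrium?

Firm B's profit: π = y_B(337 − 4(y_B + y_D)) − 57y_B − 2y_B².
∂π/∂y_B = 280 − 12y_B − 4y_D = 0, so y_B = 70/3 − (1/3)y_D.
For D: ∂π/∂y_D = 275 − 8y_D − 4y_B = 0 ⇒ y_D = 34.375 − 0.5y_B.
Solving the two reaction functions simultaneously: (1 − (−1/3)(−0.5))y_B = 70/3 − (1/3)·34.375, so (5/6)y_B = 11.875 and y_B = 14.25.
Then y_D = 34.375 − 0.5·14.25 = 27.25.

14.25, 27.25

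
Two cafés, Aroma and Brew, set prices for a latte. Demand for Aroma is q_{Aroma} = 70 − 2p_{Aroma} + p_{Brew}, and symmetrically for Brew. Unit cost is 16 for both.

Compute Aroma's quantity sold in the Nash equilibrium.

Aroma's profit: π = (p_{Aroma} − 16)(70 − 2p_{Aroma} + p_{Brew}).
∂π/∂p_{Aroma} = 102 − 4p_{Aroma} + p_{Brew} = 0 ⇒ p_{Aroma} = 25.5 + 0.25p_{Brew}.
By symmetry p_{Brew} = p_{Aroma}; substituting into the reaction function, 0.75p_{Aroma} = 25.5 and p_{Aroma} = 34.
q_{Aroma} = 70 − 2·34 + 34 = 36.

36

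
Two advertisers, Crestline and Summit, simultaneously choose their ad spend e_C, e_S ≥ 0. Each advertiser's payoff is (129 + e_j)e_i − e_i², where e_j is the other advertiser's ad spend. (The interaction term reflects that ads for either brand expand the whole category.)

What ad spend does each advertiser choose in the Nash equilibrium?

Crestline's payoff is (129 + e_S)e_C − e_C².
∂π/∂e_C = 129 + e_S − 2e_C = 0, so e_C = 64.5 + 0.5e_S.
By symmetry e_S = e_C; substituting into the reaction function, 0.5e_C = 64.5 and e_C = 129.

129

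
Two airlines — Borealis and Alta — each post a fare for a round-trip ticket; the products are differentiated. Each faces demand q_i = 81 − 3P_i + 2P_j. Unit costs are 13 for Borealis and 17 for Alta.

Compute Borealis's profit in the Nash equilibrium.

Borealis's profit: π = (P_{Borealis} − 13)(81 − 3P_{Borealis} + 2P_{Alta}).
∂π/∂P_{Borealis} = 120 − 6P_{Borealis} + 2P_{Alta} = 0 ⇒ P_{Borealis} = 20 + (1/3)P_{Alta}.
Similarly P_{Alta} = 22 + (1/3)P_{Borealis}.
Substituting the second reaction function into the first: P_{Borealis} = 20 + (1/3)(22 + (1/3)P_{Borealis}), which gives (8/9)P_{Borealis} = 82/3 ⇒ P_{Borealis} = 30.75.
Then P_{Alta} = 22 + (1/3)·30.75 = 32.25.
q_{Borealis} = 81 − 3·30.75 + 2·32.25 = 53.25.
Profit = (30.75 − 13)·53.25 = 945.1875.

945.1875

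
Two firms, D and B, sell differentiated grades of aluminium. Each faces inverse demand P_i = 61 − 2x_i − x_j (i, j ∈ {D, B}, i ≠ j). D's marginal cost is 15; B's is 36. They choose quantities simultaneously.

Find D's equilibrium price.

36.2

Firm D's profit: π = x_D(61 − 2x_D − x_B) − 15x_D.
∂π/∂x_D = 46 − 4x_D − x_B = 0 ⇒ x_D = 11.5 − 0.25x_B.
Similarly x_B = 6.25 − 0.25x_D.
Substituting the second reaction function into the first: x_D = 11.5 − 0.25(6.25 − 0.25x_D), which gives 0.9375x_D = 9.9375 ⇒ x_D = 10.6.
Then x_B = 6.25 − 0.25·10.6 = 3.6.
P_D = 61 − 2·10.6 − 3.6 = 36.2.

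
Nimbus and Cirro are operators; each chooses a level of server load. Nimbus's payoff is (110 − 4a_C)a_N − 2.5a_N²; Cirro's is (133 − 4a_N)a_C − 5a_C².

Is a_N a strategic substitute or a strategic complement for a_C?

Expanding Nimbus's payoff: 110a_N − 4a_Ca_N − 2.5a_N².
∂π/∂a_N = 110 − 4a_C − 5a_N = 0, so a_N = 22 − 0.8a_C.
The best-response slope da_N/da_C = −0.8 < 0: the reaction function is downward-sloping, so the choices are strategic substitutes.

strategic substitutes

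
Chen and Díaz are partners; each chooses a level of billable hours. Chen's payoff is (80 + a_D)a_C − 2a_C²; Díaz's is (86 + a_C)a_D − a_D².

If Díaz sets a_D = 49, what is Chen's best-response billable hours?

Expanding Chen's payoff: 80a_C + a_Da_C − 2a_C².
∂π/∂a_C = 80 + a_D − 4a_C = 0, so a_C = 20 + 0.25a_D.
At a_D = 49: a_C = 20 + 0.25·49 = 32.25.

32.25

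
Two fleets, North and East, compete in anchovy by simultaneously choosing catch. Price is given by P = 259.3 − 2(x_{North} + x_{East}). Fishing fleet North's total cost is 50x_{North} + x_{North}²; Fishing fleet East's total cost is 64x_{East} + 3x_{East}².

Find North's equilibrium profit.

2772.48

Fishing fleet North's profit: π = x_{North}(259.3 − 2(x_{North} + x_{East})) − 50x_{North} − x_{North}².
∂π/∂x_{North} = 209.3 − 6x_{North} − 2x_{East} = 0, so x_{North} = 2093/60 − (1/3)x_{East}.
For East: ∂π/∂x_{East} = 195.3 − 10x_{East} − 2x_{North} = 0 ⇒ x_{East} = 19.53 − 0.2x_{North}.
Plugging x_{East} into North's best response: x_{North} = 2093/60 − (1/3)(19.53 − 0.2x_{North}) ⇒ (14/15)x_{North} = 2128/75, so x_{North} = 30.4.
Then x_{East} = 19.53 − 0.2·30.4 = 13.45.
Price P = 259.3 − 2·43.85 = 171.6.
North's profit: (171.6 − 50)·30.4 − (30.4)² = 2772.48.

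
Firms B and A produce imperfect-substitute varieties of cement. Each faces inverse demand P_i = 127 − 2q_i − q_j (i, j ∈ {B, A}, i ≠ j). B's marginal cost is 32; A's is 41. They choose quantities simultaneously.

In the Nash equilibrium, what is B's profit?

Firm B's profit: π = q_B(127 − 2q_B − q_A) − 32q_B.
∂π/∂q_B = 95 − 4q_B − q_A = 0 ⇒ q_B = 23.75 − 0.25q_A.
Similarly q_A = 21.5 − 0.25q_B.
Plugging q_A into B's best response: q_B = 23.75 − 0.25(21.5 − 0.25q_B) ⇒ 0.9375q_B = 18.375, so q_B = 19.6.
Then q_A = 21.5 − 0.25·19.6 = 16.6.
P_B = 127 − 2·19.6 − 16.6 = 71.2.
Profit = (71.2 − 32)·19.6 = 768.32.

768.32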